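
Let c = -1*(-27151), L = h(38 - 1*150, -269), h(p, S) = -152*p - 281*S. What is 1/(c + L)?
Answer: 1/119764 ≈ 8.3498e-6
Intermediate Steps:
h(p, S) = -281*S - 152*p
L = 92613 (L = -281*(-269) - 152*(38 - 1*150) = 75589 - 152*(38 - 150) = 75589 - 152*(-112) = 75589 + 17024 = 92613)
c = 27151
1/(c + L) = 1/(27151 + 92613) = 1/119764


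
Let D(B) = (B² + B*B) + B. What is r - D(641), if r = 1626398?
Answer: 803995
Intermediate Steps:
D(B) = B + 2*B² (D(B) = (B² + B²) + B = 2*B² + B = B + 2*B²)
r - D(641) = 1626398 - 641*(1 + 2*641) = 1626398 - 641*(1 + 1282) = 1626398 - 641*1283 = 1626398 - 1*822403 = 1626398 - 822403 = 803995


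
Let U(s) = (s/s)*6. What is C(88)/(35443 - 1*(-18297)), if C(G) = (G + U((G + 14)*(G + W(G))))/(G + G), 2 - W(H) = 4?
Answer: 47/4729120 ≈ 9.9384e-6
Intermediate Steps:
W(H) = -2 (W(H) = 2 - 1*4 = 2 - 4 = -2)
U(s) = 6 (U(s) = 1*6 = 6)
C(G) = (6 + G)/(2*G) (C(G) = (G + 6)/(G + G) = (6 + G)/((2*G)) = (6 + G)*(1/(2*G)) = (6 + G)/(2*G))
C(88)/(35443 - 1*(-18297)) = ((½)*(6 + 88)/88)/(35443 - 1*(-18297)) = ((½)*(1/88)*94)/(35443 + 18297) = (47/88)/53740 = (47/88)*(1/53740) = 47/4729120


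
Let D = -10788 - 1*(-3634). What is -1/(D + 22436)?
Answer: -1/15282 ≈ -6.5436e-5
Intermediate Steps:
D = -7154 (D = -10788 + 3634 = -7154)
-1/(D + 22436) = -1/(-7154 + 22436) = -1/15282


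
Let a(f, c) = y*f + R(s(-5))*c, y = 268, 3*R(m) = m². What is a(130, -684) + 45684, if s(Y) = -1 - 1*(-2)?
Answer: 80296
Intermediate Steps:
s(Y) = 1 (s(Y) = -1 + 2 = 1)
R(m) = m²/3
a(f, c) = 268*f + c/3 (a(f, c) = 268*f + ((⅓)*1²)*c = 268*f + ((⅓)*1)*c = 268*f + c/3)
a(130, -684) + 45684 = (268*130 + (⅓)*(-684)) + 45684 = (34840 - 228) + 45684 = 34612 + 45684 = 80296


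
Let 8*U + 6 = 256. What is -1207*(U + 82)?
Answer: -546771/4 ≈ -1.3669e+5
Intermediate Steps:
U = 125/4 (U = -¾ + (⅛)*256 = -¾ + 32 = 125/4 ≈ 31.250)
-1207*(U + 82) = -1207*(125/4 + 82) = -1207*453/4 = -546771/4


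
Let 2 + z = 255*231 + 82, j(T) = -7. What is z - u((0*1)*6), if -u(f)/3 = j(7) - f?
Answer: 58964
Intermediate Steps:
u(f) = 21 + 3*f (u(f) = -3*(-7 - f) = 21 + 3*f)
z = 58985 (z = -2 + (255*231 + 82) = -2 + (58905 + 82) = -2 + 58987 = 58985)
z - u((0*1)*6) = 58985 - (21 + 3*((0*1)*6)) = 58985 - (21 + 3*(0*6)) = 58985 - (21 + 3*0) = 58985 - (21 + 0) = 58985 - 1*21 = 58985 - 21 = 58964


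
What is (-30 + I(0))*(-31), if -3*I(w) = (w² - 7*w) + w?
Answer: 930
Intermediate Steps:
I(w) = 2*w - w²/3 (I(w) = -((w² - 7*w) + w)/3 = -(w² - 6*w)/3 = 2*w - w²/3)
(-30 + I(0))*(-31) = (-30 + (⅓)*0*(6 - 1*0))*(-31) = (-30 + (⅓)*0*(6 + 0))*(-31) = (-30 + (⅓)*0*6)*(-31) = (-30 + 0)*(-31) = -30*(-31) = 930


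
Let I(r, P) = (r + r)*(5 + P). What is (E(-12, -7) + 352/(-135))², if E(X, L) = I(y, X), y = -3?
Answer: 28281124/18225 ≈ 1551.8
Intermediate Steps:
I(r, P) = 2*r*(5 + P) (I(r, P) = (2*r)*(5 + P) = 2*r*(5 + P))
E(X, L) = -30 - 6*X (E(X, L) = 2*(-3)*(5 + X) = -30 - 6*X)
(E(-12, -7) + 352/(-135))² = ((-30 - 6*(-12)) + 352/(-135))² = ((-30 + 72) + 352*(-1/135))² = (42 - 352/135)² = (5318/135)² = 28281124/18225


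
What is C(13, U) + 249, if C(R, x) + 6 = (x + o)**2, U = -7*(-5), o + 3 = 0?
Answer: 1267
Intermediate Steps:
o = -3 (o = -3 + 0 = -3)
U = 35
C(R, x) = -6 + (-3 + x)**2 (C(R, x) = -6 + (x - 3)**2 = -6 + (-3 + x)**2)
C(13, U) + 249 = (-6 + (-3 + 35)**2) + 249 = (-6 + 32**2) + 249 = (-6 + 1024) + 249 = 1018 + 249 = 1267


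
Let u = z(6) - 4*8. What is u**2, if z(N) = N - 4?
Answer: 900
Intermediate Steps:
z(N) = -4 + N
u = -30 (u = (-4 + 6) - 4*8 = 2 - 32 = -30)
u**2 = (-30)**2 = 900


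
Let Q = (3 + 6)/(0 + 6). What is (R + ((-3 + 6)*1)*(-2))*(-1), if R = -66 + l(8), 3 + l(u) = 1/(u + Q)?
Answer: 1423/19 ≈ 74.895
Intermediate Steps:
Q = 3/2 (Q = 9/6 = 9*(⅙) = 3/2 ≈ 1.5000)
l(u) = -3 + 1/(3/2 + u) (l(u) = -3 + 1/(u + 3/2) = -3 + 1/(3/2 + u))
R = -1309/19 (R = -66 + (-7 - 6*8)/(3 + 2*8) = -66 + (-7 - 48)/(3 + 16) = -66 - 55/19 = -1309/19 ≈ -68.895)
(R + ((-3 + 6)*1)*(-2))*(-1) = (-1309/19 + ((-3 + 6)*1)*(-2))*(-1) = (-1309/19 + (3*1)*(-2))*(-1) = (-1309/19 + 3*(-2))*(-1) = (-1309/19 - 6)*(-1) = -1423/19*(-1) = 1423/19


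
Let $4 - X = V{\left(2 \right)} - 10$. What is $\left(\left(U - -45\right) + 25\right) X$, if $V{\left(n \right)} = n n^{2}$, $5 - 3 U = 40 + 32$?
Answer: $286$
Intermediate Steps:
$U = - \frac{67}{3}$ ($U = \frac{5}{3} - \frac{40 + 32}{3} = \frac{5}{3} - 24 = - \frac{67}{3} \approx -22.333$)
$V{\left(n \right)} = n^{3}$
$X = 6$ ($X = 4 - \left(2^{3} - 10\right) = 4 - \left(8 - 10\right) = 4 - -2 = 4 + 2 = 6$)
$\left(\left(U - -45\right) + 25\right) X = \left(\left(- \frac{67}{3} - -45\right) + 25\right) 6 = \left(\left(- \frac{67}{3} + 45\right) + 25\right) 6 = \left(\frac{68}{3} + 25\right) 6 = \frac{143}{3} \cdot 6 = 286$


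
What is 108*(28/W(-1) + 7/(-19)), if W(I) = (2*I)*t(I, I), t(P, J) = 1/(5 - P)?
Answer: -173124/19 ≈ -9111.8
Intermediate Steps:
W(I) = -2*I/(-5 + I) (W(I) = (2*I)*(-1/(-5 + I)) = -2*I/(-5 + I))
108*(28/W(-1) + 7/(-19)) = 108*(28/((-2*(-1)/(-5 - 1))) + 7/(-19)) = 108*(28/((-2*(-1)/(-6))) + 7*(-1/19)) = 108*(28/((-2*(-1)*(-1/6))) - 7/19) = 108*(28/(-1/3) - 7/19) = 108*(28*(-3) - 7/19) = 108*(-84 - 7/19) = 108*(-1603/19) = -173124/19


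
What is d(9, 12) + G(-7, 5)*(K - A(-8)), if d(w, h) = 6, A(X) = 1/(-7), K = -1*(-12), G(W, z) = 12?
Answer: 1062/7 ≈ 151.71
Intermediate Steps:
K = 12
A(X) = -1/7
d(9, 12) + G(-7, 5)*(K - A(-8)) = 6 + 12*(12 - 1*(-1/7)) = 6 + 12*(12 + 1/7) = 6 + 12*(85/7) = 6 + 1020/7 = 1062/7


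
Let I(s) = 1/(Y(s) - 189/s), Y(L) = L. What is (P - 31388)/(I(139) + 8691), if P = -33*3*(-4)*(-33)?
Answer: -850532192/166276351 ≈ -5.1152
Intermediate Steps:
P = -13068 (P = -(-396)*(-33) = -33*(-12)*(-33) = 396*(-33) = -13068)
I(s) = 1/(s - 189/s)
(P - 31388)/(I(139) + 8691) = (-13068 - 31388)/(139/(-189 + 139²) + 8691) = -44456/(139/(-189 + 19321) + 8691) = -44456/(139/19132 + 8691) = -44456/166276351/19132 = -44456*19132/166276351 = -850532192/166276351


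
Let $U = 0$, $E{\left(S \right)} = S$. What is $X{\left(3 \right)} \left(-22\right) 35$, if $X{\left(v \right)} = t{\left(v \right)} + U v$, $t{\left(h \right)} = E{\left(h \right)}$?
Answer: $-2310$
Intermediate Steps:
$t{\left(h \right)} = h$
$X{\left(v \right)} = v$ ($X{\left(v \right)} = v + 0 v = v + 0 = v$)
$X{\left(3 \right)} \left(-22\right) 35 = 3 \left(-22\right) 35 = \left(-66\right) 35 = -2310$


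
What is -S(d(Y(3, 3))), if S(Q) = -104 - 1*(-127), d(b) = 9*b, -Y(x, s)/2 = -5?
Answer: -23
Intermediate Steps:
Y(x, s) = 10 (Y(x, s) = -2*(-5) = 10)
S(Q) = 23 (S(Q) = -104 + 127 = 23)
-S(d(Y(3, 3))) = -1*23 = -23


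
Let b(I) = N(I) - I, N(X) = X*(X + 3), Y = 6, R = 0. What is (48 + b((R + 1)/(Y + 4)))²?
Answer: 23242041/10000 ≈ 2324.2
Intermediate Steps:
N(X) = X*(3 + X)
b(I) = -I + I*(3 + I) (b(I) = I*(3 + I) - I = -I + I*(3 + I))
(48 + b((R + 1)/(Y + 4)))² = (48 + ((0 + 1)/(6 + 4))*(2 + (0 + 1)/(6 + 4)))² = (48 + (1/10)*(2 + 1/10))² = (48 + (1*(⅒))*(2 + 1*(⅒)))² = (48 + (2 + ⅒)/10)² = (48 + (⅒)*(21/10))² = (48 + 21/100)² = (4821/100)² = 23242041/10000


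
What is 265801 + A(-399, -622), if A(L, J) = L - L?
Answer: 265801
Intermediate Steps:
A(L, J) = 0
265801 + A(-399, -622) = 265801 + 0 = 265801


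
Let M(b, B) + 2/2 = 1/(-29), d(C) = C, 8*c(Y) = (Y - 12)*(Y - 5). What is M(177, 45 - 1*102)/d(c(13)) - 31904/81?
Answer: -927646/2349 ≈ -394.91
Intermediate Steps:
c(Y) = (-12 + Y)*(-5 + Y)/8 (c(Y) = ((Y - 12)*(Y - 5))/8 = ((-12 + Y)*(-5 + Y))/8 = (-12 + Y)*(-5 + Y)/8)
M(b, B) = -30/29 (M(b, B) = -1 + 1/(-29) = -1 - 1/29 = -30/29)
M(177, 45 - 1*102)/d(c(13)) - 31904/81 = -30/(29*(15/2 - 17/8*13 + (⅛)*13²)) - 31904/81 = -30/(29*(15/2 - 221/8 + (⅛)*169)) - 31904*1/81 = -30/(29*(15/2 - 221/8 + 169/8)) - 31904/81 = -30/29/1 - 31904/81 = -30/29*1 - 31904/81 = -30/29 - 31904/81 = -927646/2349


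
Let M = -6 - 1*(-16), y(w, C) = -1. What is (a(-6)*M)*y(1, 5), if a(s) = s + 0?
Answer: 60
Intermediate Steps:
a(s) = s
M = 10 (M = -6 + 16 = 10)
(a(-6)*M)*y(1, 5) = -6*10*(-1) = -60*(-1) = 60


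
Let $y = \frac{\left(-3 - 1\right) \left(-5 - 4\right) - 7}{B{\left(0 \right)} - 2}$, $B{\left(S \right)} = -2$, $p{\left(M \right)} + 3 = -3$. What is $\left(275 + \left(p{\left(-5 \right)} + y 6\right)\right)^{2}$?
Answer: $\frac{203401}{4} \approx 50850.0$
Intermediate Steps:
$p{\left(M \right)} = -6$ ($p{\left(M \right)} = -3 - 3 = -6$)
$y = - \frac{29}{4}$ ($y = \frac{\left(-3 - 1\right) \left(-5 - 4\right) - 7}{-2 - 2} = \frac{\left(-4\right) \left(-9\right) - 7}{-4} = \left(36 - 7\right) \left(- \frac{1}{4}\right) = 29 \left(- \frac{1}{4}\right) = - \frac{29}{4} \approx -7.25$)
$\left(275 + \left(p{\left(-5 \right)} + y 6\right)\right)^{2} = \left(275 - \frac{99}{2}\right)^{2} = \left(\frac{451}{2}\right)^{2} = \frac{203401}{4}$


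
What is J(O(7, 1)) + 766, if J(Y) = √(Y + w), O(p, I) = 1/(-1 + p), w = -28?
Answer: 766 + I*√1002/6 ≈ 766.0 + 5.2757*I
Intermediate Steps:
J(Y) = √(-28 + Y) (J(Y) = √(Y - 28) = √(-28 + Y))
J(O(7, 1)) + 766 = √(-28 + 1/(-1 + 7)) + 766 = √(-28 + 1/6) + 766 = √(-28 + ⅙) + 766 = √(-167/6) + 766 = I*√1002/6 + 766 = 766 + I*√1002/6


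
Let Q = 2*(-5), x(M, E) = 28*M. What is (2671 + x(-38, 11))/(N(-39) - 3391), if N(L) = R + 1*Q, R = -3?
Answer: -1607/3404 ≈ -0.47209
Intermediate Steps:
Q = -10
N(L) = -13 (N(L) = -3 + 1*(-10) = -3 - 10 = -13)
(2671 + x(-38, 11))/(N(-39) - 3391) = (2671 + 28*(-38))/(-13 - 3391) = (2671 - 1064)/(-3404) = 1607*(-1/3404) = -1607/3404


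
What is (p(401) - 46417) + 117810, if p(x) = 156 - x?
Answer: 71148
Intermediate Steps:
(p(401) - 46417) + 117810 = ((156 - 1*401) - 46417) + 117810 = ((156 - 401) - 46417) + 117810 = (-245 - 46417) + 117810 = -46662 + 117810 = 71148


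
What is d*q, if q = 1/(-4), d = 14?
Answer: -7/2 ≈ -3.5000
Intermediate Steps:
q = -1/4 (q = 1*(-1/4) = -1/4 ≈ -0.25000)
d*q = 14*(-1/4) = -7/2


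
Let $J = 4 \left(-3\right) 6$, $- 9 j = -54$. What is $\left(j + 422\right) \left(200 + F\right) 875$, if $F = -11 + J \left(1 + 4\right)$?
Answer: $-64039500$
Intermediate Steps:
$j = 6$ ($j = \left(- \frac{1}{9}\right) \left(-54\right) = 6$)
$J = -72$ ($J = \left(-12\right) 6 = -72$)
$F = -371$ ($F = -11 - 72 \left(1 + 4\right) = -11 - 360 = -371$)
$\left(j + 422\right) \left(200 + F\right) 875 = \left(6 + 422\right) \left(200 - 371\right) 875 = 428 \left(-171\right) 875 = \left(-73188\right) 875 = -64039500$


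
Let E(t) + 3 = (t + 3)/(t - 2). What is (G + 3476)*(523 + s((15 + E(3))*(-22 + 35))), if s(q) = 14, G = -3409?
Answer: 35979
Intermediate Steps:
E(t) = -3 + (3 + t)/(-2 + t) (E(t) = -3 + (t + 3)/(t - 2) = -3 + (3 + t)/(-2 + t))
(G + 3476)*(523 + s((15 + E(3))*(-22 + 35))) = (-3409 + 3476)*(523 + 14) = 67*537 = 35979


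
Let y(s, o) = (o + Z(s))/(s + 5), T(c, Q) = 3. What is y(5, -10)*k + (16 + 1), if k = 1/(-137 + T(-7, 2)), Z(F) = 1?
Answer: 22789/1340 ≈ 17.007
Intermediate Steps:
y(s, o) = (1 + o)/(5 + s) (y(s, o) = (o + 1)/(s + 5) = (1 + o)/(5 + s))
k = -1/134 (k = 1/(-137 + 3) = 1/(-134) = -1/134 ≈ -0.0074627)
y(5, -10)*k + (16 + 1) = ((1 - 10)/(5 + 5))*(-1/134) + (16 + 1) = (-9/10)*(-1/134) + 17 = ((⅒)*(-9))*(-1/134) + 17 = -9/10*(-1/134) + 17 = 9/1340 + 17 = 22789/1340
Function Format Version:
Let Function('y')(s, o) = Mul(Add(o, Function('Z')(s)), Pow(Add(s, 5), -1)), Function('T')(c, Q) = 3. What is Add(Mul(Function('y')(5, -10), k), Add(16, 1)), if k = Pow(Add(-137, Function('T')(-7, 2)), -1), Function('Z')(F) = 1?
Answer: Rational(22789, 1340) ≈ 17.007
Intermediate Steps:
Function('y')(s, o) = Mul(Pow(Add(5, s), -1), Add(1, o)) (Function('y')(s, o) = Mul(Add(o, 1), Pow(Add(s, 5), -1)) = Mul(Add(1, o), Pow(Add(5, s), -1)) = Mul(Pow(Add(5, s), -1), Add(1, o)))
k = Rational(-1, 134) (k = Pow(Add(-137, 3), -1) = Pow(-134, -1) = Rational(-1, 134) ≈ -0.0074627)
Add(Mul(Function('y')(5, -10), k), Add(16, 1)) = Add(Mul(Mul(Pow(Add(5, 5), -1), Add(1, -10)), Rational(-1, 134)), Add(16, 1)) = Add(Mul(Mul(Pow(10, -1), -9), Rational(-1, 134)), 17) = Add(Mul(Mul(Rational(1, 10), -9), Rational(-1, 134)), 17) = Add(Mul(Rational(-9, 10), Rational(-1, 134)), 17) = Add(Rational(9, 1340), 17) = Rational(22789, 1340)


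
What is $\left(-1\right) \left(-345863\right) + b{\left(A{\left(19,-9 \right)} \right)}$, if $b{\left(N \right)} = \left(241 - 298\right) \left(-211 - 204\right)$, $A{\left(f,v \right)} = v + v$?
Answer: $369518$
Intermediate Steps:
$A{\left(f,v \right)} = 2 v$
$b{\left(N \right)} = 23655$ ($b{\left(N \right)} = \left(-57\right) \left(-415\right) = 23655$)
$\left(-1\right) \left(-345863\right) + b{\left(A{\left(19,-9 \right)} \right)} = \left(-1\right) \left(-345863\right) + 23655 = 345863 + 23655 = 369518$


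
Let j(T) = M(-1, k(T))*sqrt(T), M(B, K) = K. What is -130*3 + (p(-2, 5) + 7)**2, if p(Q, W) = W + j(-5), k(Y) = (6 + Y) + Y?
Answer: -326 - 96*I*sqrt(5) ≈ -326.0 - 214.66*I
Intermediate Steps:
k(Y) = 6 + 2*Y
j(T) = sqrt(T)*(6 + 2*T) (j(T) = (6 + 2*T)*sqrt(T) = sqrt(T)*(6 + 2*T))
p(Q, W) = W - 4*I*sqrt(5) (p(Q, W) = W + 2*sqrt(-5)*(3 - 5) = W + 2*(I*sqrt(5))*(-2) = W - 4*I*sqrt(5))
-130*3 + (p(-2, 5) + 7)**2 = -130*3 + ((5 - 4*I*sqrt(5)) + 7)**2 = -390 + (12 - 4*I*sqrt(5))**2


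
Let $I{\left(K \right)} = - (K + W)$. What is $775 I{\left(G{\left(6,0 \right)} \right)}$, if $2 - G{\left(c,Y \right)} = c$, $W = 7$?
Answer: $-2325$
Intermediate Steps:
$G{\left(c,Y \right)} = 2 - c$
$I{\left(K \right)} = -7 - K$ ($I{\left(K \right)} = - (K + 7) = - (7 + K) = -7 - K$)
$775 I{\left(G{\left(6,0 \right)} \right)} = 775 \left(-7 - \left(2 - 6\right)\right) = 775 \left(-7 - -4\right) = 775 \left(-7 + 4\right) = 775 \left(-3\right) = -2325$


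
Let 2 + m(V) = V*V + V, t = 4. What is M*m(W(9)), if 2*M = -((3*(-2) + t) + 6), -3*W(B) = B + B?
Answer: -56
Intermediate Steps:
W(B) = -2*B/3 (W(B) = -(B + B)/3 = -2*B/3)
m(V) = -2 + V + V² (m(V) = -2 + (V*V + V) = -2 + (V² + V) = -2 + (V + V²) = -2 + V + V²)
M = -2 (M = (-((3*(-2) + 4) + 6))/2 = (-((-6 + 4) + 6))/2 = (-(-2 + 6))/2 = (-1*4)/2 = (½)*(-4) = -2)
M*m(W(9)) = -2*(-2 - ⅔*9 + (-⅔*9)²) = -2*(-2 - 6 + (-6)²) = -2*(-2 - 6 + 36) = -2*28 = -56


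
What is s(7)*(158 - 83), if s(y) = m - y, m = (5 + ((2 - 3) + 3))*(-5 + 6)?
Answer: 0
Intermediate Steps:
m = 7 (m = (5 + (-1 + 3))*1 = (5 + 2)*1 = 7*1 = 7)
s(y) = 7 - y
s(7)*(158 - 83) = (7 - 1*7)*(158 - 83) = (7 - 7)*75 = 0*75 = 0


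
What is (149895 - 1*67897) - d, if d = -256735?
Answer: 338733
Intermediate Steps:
(149895 - 1*67897) - d = (149895 - 1*67897) - 1*(-256735) = (149895 - 67897) + 256735 = 81998 + 256735 = 338733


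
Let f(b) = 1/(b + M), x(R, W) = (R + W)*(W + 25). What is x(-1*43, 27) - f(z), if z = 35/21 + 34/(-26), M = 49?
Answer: -1601639/1925 ≈ -832.02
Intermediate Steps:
x(R, W) = (25 + W)*(R + W) (x(R, W) = (R + W)*(25 + W) = (25 + W)*(R + W))
z = 14/39 (z = 35*(1/21) + 34*(-1/26) = 5/3 - 17/13 = 14/39 ≈ 0.35897)
f(b) = 1/(49 + b) (f(b) = 1/(b + 49) = 1/(49 + b))
x(-1*43, 27) - f(z) = (27² + 25*(-1*43) + 25*27 - 1*43*27) - 1/(49 + 14/39) = (729 + 25*(-43) + 675 - 43*27) - 1/1925/39 = (729 - 1075 + 675 - 1161) - 1*39/1925 = -832 - 39/1925 = -1601639/1925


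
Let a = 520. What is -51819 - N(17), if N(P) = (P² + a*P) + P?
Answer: -60965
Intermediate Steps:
N(P) = P² + 521*P (N(P) = (P² + 520*P) + P = P² + 521*P)
-51819 - N(17) = -51819 - 17*(521 + 17) = -51819 - 17*538 = -51819 - 1*9146 = -51819 - 9146 = -60965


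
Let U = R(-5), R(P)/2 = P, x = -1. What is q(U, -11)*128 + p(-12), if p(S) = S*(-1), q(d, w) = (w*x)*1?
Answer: 1420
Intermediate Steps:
R(P) = 2*P
U = -10 (U = 2*(-5) = -10)
q(d, w) = -w (q(d, w) = (w*(-1))*1 = -w*1 = -w)
p(S) = -S
q(U, -11)*128 + p(-12) = -1*(-11)*128 - 1*(-12) = 11*128 + 12 = 1408 + 12 = 1420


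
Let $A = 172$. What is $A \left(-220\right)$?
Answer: $-37840$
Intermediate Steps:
$A \left(-220\right) = 172 \left(-220\right) = -37840$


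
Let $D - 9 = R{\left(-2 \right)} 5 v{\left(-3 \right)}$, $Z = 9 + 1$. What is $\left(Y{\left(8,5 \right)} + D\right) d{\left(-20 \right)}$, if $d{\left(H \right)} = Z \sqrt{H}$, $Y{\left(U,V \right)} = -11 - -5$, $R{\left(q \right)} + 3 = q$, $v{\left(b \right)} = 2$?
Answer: $- 940 i \sqrt{5} \approx - 2101.9 i$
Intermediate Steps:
$Z = 10$
$R{\left(q \right)} = -3 + q$
$Y{\left(U,V \right)} = -6$ ($Y{\left(U,V \right)} = -11 + 5 = -6$)
$d{\left(H \right)} = 10 \sqrt{H}$
$D = -41$ ($D = 9 + \left(-3 - 2\right) 5 \cdot 2 = 9 - 50 = -41$)
$\left(Y{\left(8,5 \right)} + D\right) d{\left(-20 \right)} = \left(-6 - 41\right) 10 \sqrt{-20} = - 47 \cdot 10 \cdot 2 i \sqrt{5} = - 47 \cdot 20 i \sqrt{5} = - 940 i \sqrt{5}$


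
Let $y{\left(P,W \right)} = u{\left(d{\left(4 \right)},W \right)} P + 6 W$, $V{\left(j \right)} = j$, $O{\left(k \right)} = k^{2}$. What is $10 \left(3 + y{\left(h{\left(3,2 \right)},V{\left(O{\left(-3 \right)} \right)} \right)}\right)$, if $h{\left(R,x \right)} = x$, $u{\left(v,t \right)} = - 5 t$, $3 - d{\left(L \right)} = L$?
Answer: $-330$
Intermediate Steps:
$d{\left(L \right)} = 3 - L$
$y{\left(P,W \right)} = 6 W - 5 P W$ ($y{\left(P,W \right)} = - 5 W P + 6 W = - 5 P W + 6 W = 6 W - 5 P W$)
$10 \left(3 + y{\left(h{\left(3,2 \right)},V{\left(O{\left(-3 \right)} \right)} \right)}\right) = 10 \left(3 + \left(-3\right)^{2} \left(6 - 10\right)\right) = 10 \left(3 + 9 \left(6 - 10\right)\right) = 10 \left(3 + 9 \left(-4\right)\right) = 10 \left(3 - 36\right) = 10 \left(-33\right) = -330$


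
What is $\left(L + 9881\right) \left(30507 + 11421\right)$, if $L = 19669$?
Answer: $1238972400$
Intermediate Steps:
$\left(L + 9881\right) \left(30507 + 11421\right) = \left(19669 + 9881\right) \left(30507 + 11421\right) = 29550 \cdot 41928 = 1238972400$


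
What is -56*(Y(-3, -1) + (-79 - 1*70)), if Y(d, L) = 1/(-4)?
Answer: 8358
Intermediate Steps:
Y(d, L) = -¼
-56*(Y(-3, -1) + (-79 - 1*70)) = -56*(-¼ + (-79 - 1*70)) = -56*(-¼ + (-79 - 70)) = -56*(-¼ - 149) = -56*(-597)/4 = -1*(-8358) = 8358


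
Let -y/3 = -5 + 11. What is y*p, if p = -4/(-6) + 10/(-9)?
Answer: 8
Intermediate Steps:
p = -4/9 (p = -4*(-1/6) + 10*(-1/9) = 2/3 - 10/9 = -4/9 ≈ -0.44444)
y = -18 (y = -3*(-5 + 11) = -3*6 = -18)
y*p = -18*(-4/9) = 8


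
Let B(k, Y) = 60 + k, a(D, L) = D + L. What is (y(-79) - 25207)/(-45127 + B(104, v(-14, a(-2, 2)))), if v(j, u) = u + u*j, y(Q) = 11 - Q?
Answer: 25117/44963 ≈ 0.55861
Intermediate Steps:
v(j, u) = u + j*u
(y(-79) - 25207)/(-45127 + B(104, v(-14, a(-2, 2)))) = ((11 - 1*(-79)) - 25207)/(-45127 + (60 + 104)) = ((11 + 79) - 25207)/(-45127 + 164) = (90 - 25207)/(-44963) = -25117*(-1/44963) = 25117/44963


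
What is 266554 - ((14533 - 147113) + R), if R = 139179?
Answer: 259955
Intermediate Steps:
266554 - ((14533 - 147113) + R) = 266554 - ((14533 - 147113) + 139179) = 266554 - (-132580 + 139179) = 266554 - 1*6599 = 266554 - 6599 = 259955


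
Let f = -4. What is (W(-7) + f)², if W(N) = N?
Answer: 121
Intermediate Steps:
(W(-7) + f)² = (-7 - 4)² = (-11)² = 121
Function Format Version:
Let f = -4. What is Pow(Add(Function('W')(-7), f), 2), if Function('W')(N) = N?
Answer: 121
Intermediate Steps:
Pow(Add(Function('W')(-7), f), 2) = Pow(Add(-7, -4), 2) = Pow(-11, 2) = 121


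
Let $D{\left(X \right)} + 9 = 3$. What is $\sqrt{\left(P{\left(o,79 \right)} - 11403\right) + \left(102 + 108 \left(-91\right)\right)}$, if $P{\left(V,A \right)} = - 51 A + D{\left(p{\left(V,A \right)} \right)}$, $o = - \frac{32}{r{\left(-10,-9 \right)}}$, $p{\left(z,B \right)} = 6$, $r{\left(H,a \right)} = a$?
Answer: $6 i \sqrt{699} \approx 158.63 i$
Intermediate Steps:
$D{\left(X \right)} = -6$ ($D{\left(X \right)} = -9 + 3 = -6$)
$o = \frac{32}{9}$ ($o = - \frac{32}{-9} = \left(-32\right) \left(- \frac{1}{9}\right) = \frac{32}{9} \approx 3.5556$)
$P{\left(V,A \right)} = -6 - 51 A$ ($P{\left(V,A \right)} = - 51 A - 6 = -6 - 51 A$)
$\sqrt{\left(P{\left(o,79 \right)} - 11403\right) + \left(102 + 108 \left(-91\right)\right)} = \sqrt{\left(\left(-6 - 4029\right) - 11403\right) + \left(102 + 108 \left(-91\right)\right)} = \sqrt{\left(\left(-6 - 4029\right) - 11403\right) + \left(102 - 9828\right)} = \sqrt{\left(-4035 - 11403\right) - 9726} = \sqrt{-15438 - 9726} = \sqrt{-25164} = 6 i \sqrt{699}$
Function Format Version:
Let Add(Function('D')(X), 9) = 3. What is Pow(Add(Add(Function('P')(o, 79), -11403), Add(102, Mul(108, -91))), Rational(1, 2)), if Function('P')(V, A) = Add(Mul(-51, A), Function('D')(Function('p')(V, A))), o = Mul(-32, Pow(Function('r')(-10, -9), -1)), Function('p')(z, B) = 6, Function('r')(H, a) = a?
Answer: Mul(6, I, Pow(699, Rational(1, 2))) ≈ Mul(158.63, I)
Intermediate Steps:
Function('D')(X) = -6 (Function('D')(X) = Add(-9, 3) = -6)
o = Rational(32, 9) (o = Mul(-32, Pow(-9, -1)) = Mul(-32, Rational(-1, 9)) = Rational(32, 9) ≈ 3.5556)
Function('P')(V, A) = Add(-6, Mul(-51, A)) (Function('P')(V, A) = Add(Mul(-51, A), -6) = Add(-6, Mul(-51, A)))
Pow(Add(Add(Function('P')(o, 79), -11403), Add(102, Mul(108, -91))), Rational(1, 2)) = Pow(Add(Add(Add(-6, Mul(-51, 79)), -11403), Add(102, Mul(108, -91))), Rational(1, 2)) = Pow(Add(Add(Add(-6, -4029), -11403), Add(102, -9828)), Rational(1, 2)) = Pow(Add(Add(-4035, -11403), -9726), Rational(1, 2)) = Pow(Add(-15438, -9726), Rational(1, 2)) = Pow(-25164, Rational(1, 2)) = Mul(6, I, Pow(699, Rational(1, 2)))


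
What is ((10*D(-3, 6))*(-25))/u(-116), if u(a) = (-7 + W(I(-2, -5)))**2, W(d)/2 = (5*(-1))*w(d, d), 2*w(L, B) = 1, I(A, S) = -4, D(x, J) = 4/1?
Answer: -125/18 ≈ -6.9444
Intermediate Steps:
D(x, J) = 4 (D(x, J) = 4*1 = 4)
w(L, B) = 1/2 (w(L, B) = (1/2)*1 = 1/2)
W(d) = -5 (W(d) = 2*((5*(-1))*(1/2)) = 2*(-5*1/2) = 2*(-5/2) = -5)
u(a) = 144 (u(a) = (-7 - 5)**2 = (-12)**2 = 144)
((10*D(-3, 6))*(-25))/u(-116) = ((10*4)*(-25))/144 = (40*(-25))*(1/144) = -1000*1/144 = -125/18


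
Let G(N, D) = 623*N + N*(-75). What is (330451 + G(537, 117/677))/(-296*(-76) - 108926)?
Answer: -624727/86430 ≈ -7.2281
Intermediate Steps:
G(N, D) = 548*N (G(N, D) = 623*N - 75*N = 548*N)
(330451 + G(537, 117/677))/(-296*(-76) - 108926) = (330451 + 548*537)/(-296*(-76) - 108926) = (330451 + 294276)/(22496 - 108926) = 624727/(-86430) = 624727*(-1/86430) = -624727/86430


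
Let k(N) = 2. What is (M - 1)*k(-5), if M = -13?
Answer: -28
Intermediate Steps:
(M - 1)*k(-5) = (-13 - 1)*2 = -14*2 = -28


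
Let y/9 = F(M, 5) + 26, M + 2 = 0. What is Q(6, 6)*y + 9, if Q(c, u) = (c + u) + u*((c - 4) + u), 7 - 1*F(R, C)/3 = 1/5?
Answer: 25065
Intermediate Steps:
M = -2 (M = -2 + 0 = -2)
F(R, C) = 102/5 (F(R, C) = 21 - 3/5 = 102/5)
y = 2088/5 (y = 9*(102/5 + 26) = 9*(232/5) = 2088/5 ≈ 417.60)
Q(c, u) = c + u + u*(-4 + c + u) (Q(c, u) = (c + u) + u*((-4 + c) + u) = (c + u) + u*(-4 + c + u) = c + u + u*(-4 + c + u))
Q(6, 6)*y + 9 = (6 + 6**2 - 3*6 + 6*6)*(2088/5) + 9 = (6 + 36 - 18 + 36)*(2088/5) + 9 = 60*(2088/5) + 9 = 25056 + 9 = 25065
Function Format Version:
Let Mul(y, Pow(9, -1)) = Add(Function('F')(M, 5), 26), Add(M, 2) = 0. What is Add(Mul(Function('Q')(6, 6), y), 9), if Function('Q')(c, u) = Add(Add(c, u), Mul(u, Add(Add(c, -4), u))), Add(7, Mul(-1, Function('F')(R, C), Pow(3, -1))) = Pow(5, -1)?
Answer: 25065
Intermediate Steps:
M = -2 (M = Add(-2, 0) = -2)
Function('F')(R, C) = Rational(102, 5) (Function('F')(R, C) = Add(21, Mul(-3, Pow(5, -1))) = Add(21, Mul(-3, Rational(1, 5))) = Add(21, Rational(-3, 5)) = Rational(102, 5))
y = Rational(2088, 5) (y = Mul(9, Add(Rational(102, 5), 26)) = Mul(9, Rational(232, 5)) = Rational(2088, 5) ≈ 417.60)
Function('Q')(c, u) = Add(c, u, Mul(u, Add(-4, c, u))) (Function('Q')(c, u) = Add(Add(c, u), Mul(u, Add(Add(-4, c), u))) = Add(Add(c, u), Mul(u, Add(-4, c, u))) = Add(c, u, Mul(u, Add(-4, c, u))))
Add(Mul(Function('Q')(6, 6), y), 9) = Add(Mul(Add(6, Pow(6, 2), Mul(-3, 6), Mul(6, 6)), Rational(2088, 5)), 9) = Add(Mul(Add(6, 36, -18, 36), Rational(2088, 5)), 9) = Add(Mul(60, Rational(2088, 5)), 9) = Add(25056, 9) = 25065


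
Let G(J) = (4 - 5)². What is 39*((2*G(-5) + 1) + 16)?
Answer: 741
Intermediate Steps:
G(J) = 1 (G(J) = (-1)² = 1)
39*((2*G(-5) + 1) + 16) = 39*((2*1 + 1) + 16) = 39*((2 + 1) + 16) = 39*(3 + 16) = 39*19 = 741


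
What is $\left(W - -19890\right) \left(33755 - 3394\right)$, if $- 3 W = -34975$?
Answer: $\frac{2873516845}{3} \approx 9.5784 \cdot 10^{8}$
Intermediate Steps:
$W = \frac{34975}{3}$ ($W = \left(- \frac{1}{3}\right) \left(-34975\right) = \frac{34975}{3} \approx 11658.0$)
$\left(W - -19890\right) \left(33755 - 3394\right) = \left(\frac{34975}{3} - -19890\right) \left(33755 - 3394\right) = \left(\frac{34975}{3} + 19890\right) 30361 = \frac{94645}{3} \cdot 30361 = \frac{2873516845}{3}$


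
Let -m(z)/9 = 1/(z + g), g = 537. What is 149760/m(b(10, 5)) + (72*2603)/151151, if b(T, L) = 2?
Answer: -1355667085544/151151 ≈ -8.9690e+6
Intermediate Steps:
m(z) = -9/(537 + z) (m(z) = -9/(z + 537) = -9/(537 + z))
149760/m(b(10, 5)) + (72*2603)/151151 = 149760/((-9/(537 + 2))) + (72*2603)/151151 = 149760/((-9/539)) + 187416*(1/151151) = 149760/((-9*1/539)) + 187416/151151 = 149760/(-9/539) + 187416/151151 = 149760*(-539/9) + 187416/151151 = -8968960 + 187416/151151 = -1355667085544/151151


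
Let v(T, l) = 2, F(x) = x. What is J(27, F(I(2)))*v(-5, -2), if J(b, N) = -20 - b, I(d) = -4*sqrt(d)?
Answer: -94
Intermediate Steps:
J(27, F(I(2)))*v(-5, -2) = (-20 - 1*27)*2 = (-20 - 27)*2 = -47*2 = -94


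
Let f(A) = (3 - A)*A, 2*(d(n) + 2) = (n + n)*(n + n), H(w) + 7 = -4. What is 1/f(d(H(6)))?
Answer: -1/56880 ≈ -1.7581e-5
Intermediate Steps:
H(w) = -11 (H(w) = -7 - 4 = -11)
d(n) = -2 + 2*n² (d(n) = -2 + ((n + n)*(n + n))/2 = -2 + ((2*n)*(2*n))/2 = -2 + (4*n²)/2 = -2 + 2*n²)
f(A) = A*(3 - A)
1/f(d(H(6))) = 1/((-2 + 2*(-11)²)*(3 - (-2 + 2*(-11)²))) = 1/((-2 + 2*121)*(3 - (-2 + 2*121))) = 1/((-2 + 242)*(3 - (-2 + 242))) = 1/(240*(3 - 1*240)) = 1/(240*(3 - 240)) = 1/(240*(-237)) = 1/(-56880) = -1/56880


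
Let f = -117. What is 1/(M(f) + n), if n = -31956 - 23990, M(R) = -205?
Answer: -1/56151 ≈ -1.7809e-5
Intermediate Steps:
n = -55946
1/(M(f) + n) = 1/(-205 - 55946) = 1/(-56151) = -1/56151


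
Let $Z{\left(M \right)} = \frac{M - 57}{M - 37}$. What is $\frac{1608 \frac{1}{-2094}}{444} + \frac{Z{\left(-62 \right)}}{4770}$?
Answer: $- \frac{9009823}{6097905990} \approx -0.0014775$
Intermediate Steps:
$Z{\left(M \right)} = \frac{-57 + M}{-37 + M}$
$\frac{1608 \frac{1}{-2094}}{444} + \frac{Z{\left(-62 \right)}}{4770} = \frac{1608 \frac{1}{-2094}}{444} + \frac{\frac{1}{-37 - 62} \left(-57 - 62\right)}{4770} = 1608 \left(- \frac{1}{2094}\right) \frac{1}{444} + \frac{1}{-99} \left(-119\right) \frac{1}{4770} = \left(- \frac{268}{349}\right) \frac{1}{444} + \left(- \frac{1}{99}\right) \left(-119\right) \frac{1}{4770} = - \frac{67}{38739} + \frac{119}{99} \cdot \frac{1}{4770} = - \frac{67}{38739} + \frac{119}{472230} = - \frac{9009823}{6097905990}$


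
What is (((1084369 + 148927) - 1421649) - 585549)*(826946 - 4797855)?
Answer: 3073094416918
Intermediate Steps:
(((1084369 + 148927) - 1421649) - 585549)*(826946 - 4797855) = ((1233296 - 1421649) - 585549)*(-3970909) = (-188353 - 585549)*(-3970909) = -773902*(-3970909) = 3073094416918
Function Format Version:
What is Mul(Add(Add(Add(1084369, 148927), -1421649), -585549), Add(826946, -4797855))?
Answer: 3073094416918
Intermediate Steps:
Mul(Add(Add(Add(1084369, 148927), -1421649), -585549), Add(826946, -4797855)) = Mul(Add(Add(1233296, -1421649), -585549), -3970909) = Mul(Add(-188353, -585549), -3970909) = Mul(-773902, -3970909) = 3073094416918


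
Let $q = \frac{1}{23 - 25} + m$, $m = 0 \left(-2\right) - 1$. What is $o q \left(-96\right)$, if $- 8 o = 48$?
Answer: $-864$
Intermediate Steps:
$o = -6$ ($o = \left(- \frac{1}{8}\right) 48 = -6$)
$m = -1$ ($m = 0 - 1 = -1$)
$q = - \frac{3}{2}$ ($q = \frac{1}{23 - 25} - 1 = \frac{1}{-2} - 1 = - \frac{1}{2} - 1 = - \frac{3}{2} \approx -1.5$)
$o q \left(-96\right) = \left(-6\right) \left(- \frac{3}{2}\right) \left(-96\right) = 9 \left(-96\right) = -864$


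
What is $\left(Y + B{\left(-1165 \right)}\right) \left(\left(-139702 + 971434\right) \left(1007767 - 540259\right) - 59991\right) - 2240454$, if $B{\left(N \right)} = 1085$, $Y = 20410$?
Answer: $8358143824337721$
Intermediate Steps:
$\left(Y + B{\left(-1165 \right)}\right) \left(\left(-139702 + 971434\right) \left(1007767 - 540259\right) - 59991\right) - 2240454 = \left(20410 + 1085\right) \left(\left(-139702 + 971434\right) \left(1007767 - 540259\right) - 59991\right) - 2240454 = 21495 \left(831732 \cdot 467508 - 59991\right) - 2240454 = 21495 \left(388841363856 - 59991\right) - 2240454 = 21495 \cdot 388841303865 - 2240454 = 8358143826578175 - 2240454 = 8358143824337721$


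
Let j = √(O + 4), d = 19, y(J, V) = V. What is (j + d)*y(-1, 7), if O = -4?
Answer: 133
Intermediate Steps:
j = 0 (j = √(-4 + 4) = √0 = 0)
(j + d)*y(-1, 7) = (0 + 19)*7 = 19*7 = 133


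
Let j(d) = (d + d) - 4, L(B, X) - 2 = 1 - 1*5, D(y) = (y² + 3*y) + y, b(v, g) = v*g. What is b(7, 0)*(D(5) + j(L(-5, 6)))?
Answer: 0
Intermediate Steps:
b(v, g) = g*v
D(y) = y² + 4*y
L(B, X) = -2 (L(B, X) = 2 + (1 - 1*5) = 2 + (1 - 5) = 2 - 4 = -2)
j(d) = -4 + 2*d (j(d) = 2*d - 4 = -4 + 2*d)
b(7, 0)*(D(5) + j(L(-5, 6))) = (0*7)*(5*(4 + 5) + (-4 + 2*(-2))) = 0*(5*9 + (-4 - 4)) = 0*(45 - 8) = 0*37 = 0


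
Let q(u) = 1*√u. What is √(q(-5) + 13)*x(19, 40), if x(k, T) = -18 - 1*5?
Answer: -23*√(13 + I*√5) ≈ -83.232 - 7.106*I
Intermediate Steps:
x(k, T) = -23 (x(k, T) = -18 - 5 = -23)
q(u) = √u
√(q(-5) + 13)*x(19, 40) = √(√(-5) + 13)*(-23) = √(I*√5 + 13)*(-23) = √(13 + I*√5)*(-23) = -23*√(13 + I*√5)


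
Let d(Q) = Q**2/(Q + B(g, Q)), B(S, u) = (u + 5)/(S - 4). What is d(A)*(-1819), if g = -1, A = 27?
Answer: -6630255/103 ≈ -64371.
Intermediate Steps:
B(S, u) = (5 + u)/(-4 + S)
d(Q) = Q**2/(-1 + 4*Q/5) (d(Q) = Q**2/(Q + (5 + Q)/(-4 - 1)) = Q**2/(Q + (5 + Q)/(-5)) = Q**2/(Q - (5 + Q)/5) = Q**2/(Q + (-1 - Q/5)) = Q**2/(-1 + 4*Q/5))
d(A)*(-1819) = (5*27**2/(-5 + 4*27))*(-1819) = (5*729/(-5 + 108))*(-1819) = (5*729/103)*(-1819) = (5*729*(1/103))*(-1819) = (3645/103)*(-1819) = -6630255/103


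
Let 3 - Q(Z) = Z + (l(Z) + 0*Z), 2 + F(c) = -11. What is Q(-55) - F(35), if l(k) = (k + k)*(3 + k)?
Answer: -5649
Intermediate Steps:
F(c) = -13 (F(c) = -2 - 11 = -13)
l(k) = 2*k*(3 + k) (l(k) = (2*k)*(3 + k) = 2*k*(3 + k))
Q(Z) = 3 - Z - 2*Z*(3 + Z) (Q(Z) = 3 - (Z + (2*Z*(3 + Z) + 0*Z)) = 3 - (Z + (2*Z*(3 + Z) + 0)) = 3 - (Z + 2*Z*(3 + Z)) = 3 + (-Z - 2*Z*(3 + Z)) = 3 - Z - 2*Z*(3 + Z))
Q(-55) - F(35) = (3 - 1*(-55) - 2*(-55)*(3 - 55)) - 1*(-13) = (3 + 55 - 2*(-55)*(-52)) + 13 = (3 + 55 - 5720) + 13 = -5662 + 13 = -5649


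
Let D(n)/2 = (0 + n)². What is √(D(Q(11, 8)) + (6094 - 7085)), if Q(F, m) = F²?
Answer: √28291 ≈ 168.20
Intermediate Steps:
D(n) = 2*n² (D(n) = 2*(0 + n)² = 2*n²)
√(D(Q(11, 8)) + (6094 - 7085)) = √(2*(11²)² + (6094 - 7085)) = √(2*121² - 991) = √(2*14641 - 991) = √(29282 - 991) = √28291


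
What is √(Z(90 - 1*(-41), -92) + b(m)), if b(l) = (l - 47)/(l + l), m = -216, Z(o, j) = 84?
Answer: √109653/36 ≈ 9.1983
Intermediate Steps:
b(l) = (-47 + l)/(2*l) (b(l) = (-47 + l)/((2*l)) = (-47 + l)*(1/(2*l)) = (-47 + l)/(2*l))
√(Z(90 - 1*(-41), -92) + b(m)) = √(84 + (½)*(-47 - 216)/(-216)) = √(84 + (½)*(-1/216)*(-263)) = √(84 + 263/432) = √(36551/432) = √109653/36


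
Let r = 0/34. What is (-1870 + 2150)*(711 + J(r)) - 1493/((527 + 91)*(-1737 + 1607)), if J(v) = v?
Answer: 15994088693/80340 ≈ 1.9908e+5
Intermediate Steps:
r = 0 (r = 0*(1/34) = 0)
(-1870 + 2150)*(711 + J(r)) - 1493/((527 + 91)*(-1737 + 1607)) = (-1870 + 2150)*(711 + 0) - 1493/((527 + 91)*(-1737 + 1607)) = 280*711 - 1493/(618*(-130)) = 199080 - 1493/(-80340) = 199080 - 1493*(-1)/80340 = 199080 - 1*(-1493/80340) = 199080 + 1493/80340 = 15994088693/80340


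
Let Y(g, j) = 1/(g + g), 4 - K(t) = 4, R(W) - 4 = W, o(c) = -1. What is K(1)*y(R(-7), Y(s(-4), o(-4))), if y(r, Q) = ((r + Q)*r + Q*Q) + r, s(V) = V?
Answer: 0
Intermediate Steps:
R(W) = 4 + W
K(t) = 0 (K(t) = 4 - 1*4 = 4 - 4 = 0)
Y(g, j) = 1/(2*g)
y(r, Q) = r + Q² + r*(Q + r) (y(r, Q) = ((Q + r)*r + Q²) + r = (r*(Q + r) + Q²) + r = (Q² + r*(Q + r)) + r = r + Q² + r*(Q + r))
K(1)*y(R(-7), Y(s(-4), o(-4))) = 0*((4 - 7) + ((½)/(-4))² + (4 - 7)² + ((½)/(-4))*(4 - 7)) = 0*(-3 + ((½)*(-¼))² + (-3)² + ((½)*(-¼))*(-3)) = 0*(-3 + (-⅛)² + 9 - ⅛*(-3)) = 0*(-3 + 1/64 + 9 + 3/8) = 0*(409/64) = 0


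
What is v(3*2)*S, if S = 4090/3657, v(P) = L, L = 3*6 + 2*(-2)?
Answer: 57260/3657 ≈ 15.658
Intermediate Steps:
L = 14 (L = 18 - 4 = 14)
v(P) = 14
S = 4090/3657 (S = 4090*(1/3657) = 4090/3657 ≈ 1.1184)
v(3*2)*S = 14*(4090/3657) = 57260/3657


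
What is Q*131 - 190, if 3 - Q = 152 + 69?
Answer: -28748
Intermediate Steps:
Q = -218 (Q = 3 - (152 + 69) = 3 - 1*221 = 3 - 221 = -218)
Q*131 - 190 = -218*131 - 190 = -28558 - 190 = -28748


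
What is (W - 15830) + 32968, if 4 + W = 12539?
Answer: 29673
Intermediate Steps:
W = 12535 (W = -4 + 12539 = 12535)
(W - 15830) + 32968 = (12535 - 15830) + 32968 = -3295 + 32968 = 29673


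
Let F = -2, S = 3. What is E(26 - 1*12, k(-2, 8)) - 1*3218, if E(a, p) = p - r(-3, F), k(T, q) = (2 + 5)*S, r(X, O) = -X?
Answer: -3200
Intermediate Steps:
k(T, q) = 21 (k(T, q) = (2 + 5)*3 = 7*3 = 21)
E(a, p) = -3 + p (E(a, p) = p - (-1)*(-3) = p - 1*3 = p - 3 = -3 + p)
E(26 - 1*12, k(-2, 8)) - 1*3218 = (-3 + 21) - 1*3218 = 18 - 3218 = -3200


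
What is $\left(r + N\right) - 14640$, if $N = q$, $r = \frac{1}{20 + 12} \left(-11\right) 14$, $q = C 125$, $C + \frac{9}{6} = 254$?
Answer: $\frac{270683}{16} \approx 16918.0$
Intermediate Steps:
$C = \frac{505}{2}$ ($C = - \frac{3}{2} + 254 = \frac{505}{2} \approx 252.5$)
$q = \frac{63125}{2}$ ($q = \frac{505}{2} \cdot 125 = \frac{63125}{2} \approx 31563.0$)
$r = - \frac{77}{16}$ ($r = \frac{1}{32} \left(-11\right) 14 = \left(- \frac{11}{32}\right) 14 = - \frac{77}{16} \approx -4.8125$)
$N = \frac{63125}{2} \approx 31563.0$
$\left(r + N\right) - 14640 = \left(- \frac{77}{16} + \frac{63125}{2}\right) - 14640 = \frac{504923}{16} - 14640 = \frac{270683}{16}$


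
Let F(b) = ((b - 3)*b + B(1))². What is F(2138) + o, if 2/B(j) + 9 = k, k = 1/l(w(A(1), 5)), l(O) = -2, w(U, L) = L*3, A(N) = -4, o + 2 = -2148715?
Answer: 7521739310810319/361 ≈ 2.0836e+13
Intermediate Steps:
o = -2148717 (o = -2 - 2148715 = -2148717)
w(U, L) = 3*L
k = -½ (k = 1/(-2) = -½ ≈ -0.50000)
B(j) = -4/19 (B(j) = 2/(-9 - ½) = 2/(-19/2) = 2*(-2/19) = -4/19)
F(b) = (-4/19 + b*(-3 + b))² (F(b) = ((b - 3)*b - 4/19)² = ((-3 + b)*b - 4/19)² = (b*(-3 + b) - 4/19)² = (-4/19 + b*(-3 + b))²)
F(2138) + o = (4 - 19*2138² + 57*2138)²/361 - 2148717 = (4 - 19*4571044 + 121866)²/361 - 2148717 = (4 - 86849836 + 121866)²/361 - 2148717 = (1/361)*(-86727966)² - 2148717 = (1/361)*7521740086497156 - 2148717 = 7521740086497156/361 - 2148717 = 7521739310810319/361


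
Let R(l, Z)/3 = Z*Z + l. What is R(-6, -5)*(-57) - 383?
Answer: -3632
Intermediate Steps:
R(l, Z) = 3*l + 3*Z**2 (R(l, Z) = 3*(Z*Z + l) = 3*(Z**2 + l) = 3*(l + Z**2) = 3*l + 3*Z**2)
R(-6, -5)*(-57) - 383 = (3*(-6) + 3*(-5)**2)*(-57) - 383 = (-18 + 3*25)*(-57) - 383 = (-18 + 75)*(-57) - 383 = 57*(-57) - 383 = -3249 - 383 = -3632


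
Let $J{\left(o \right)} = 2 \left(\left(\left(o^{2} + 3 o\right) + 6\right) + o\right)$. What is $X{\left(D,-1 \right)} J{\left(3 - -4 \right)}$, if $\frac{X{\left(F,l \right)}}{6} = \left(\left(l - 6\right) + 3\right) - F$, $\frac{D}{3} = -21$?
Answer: $58764$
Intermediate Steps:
$J{\left(o \right)} = 12 + 2 o^{2} + 8 o$ ($J{\left(o \right)} = 2 \left(\left(6 + o^{2} + 3 o\right) + o\right) = 2 \left(6 + o^{2} + 4 o\right) = 12 + 2 o^{2} + 8 o$)
$D = -63$ ($D = 3 \left(-21\right) = -63$)
$X{\left(F,l \right)} = -18 - 6 F + 6 l$ ($X{\left(F,l \right)} = 6 \left(\left(\left(l - 6\right) + 3\right) - F\right) = 6 \left(\left(\left(-6 + l\right) + 3\right) - F\right) = 6 \left(\left(-3 + l\right) - F\right) = 6 \left(-3 + l - F\right) = -18 - 6 F + 6 l$)
$X{\left(D,-1 \right)} J{\left(3 - -4 \right)} = \left(-18 - -378 + 6 \left(-1\right)\right) \left(12 + 2 \left(3 - -4\right)^{2} + 8 \left(3 - -4\right)\right) = \left(-18 + 378 - 6\right) \left(12 + 2 \left(3 + 4\right)^{2} + 8 \left(3 + 4\right)\right) = 354 \left(12 + 2 \cdot 7^{2} + 8 \cdot 7\right) = 354 \left(12 + 2 \cdot 49 + 56\right) = 354 \left(12 + 98 + 56\right) = 354 \cdot 166 = 58764$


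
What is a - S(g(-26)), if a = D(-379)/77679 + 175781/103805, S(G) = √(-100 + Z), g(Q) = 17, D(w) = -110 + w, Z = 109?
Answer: -3528891377/2687822865 ≈ -1.3129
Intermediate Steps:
S(G) = 3 (S(G) = √(-100 + 109) = √9 = 3)
a = 4534577218/2687822865 (a = (-110 - 379)/77679 + 175781/103805 = -489*1/77679 + 175781*(1/103805) = -163/25893 + 175781/103805 = 4534577218/2687822865 ≈ 1.6871)
a - S(g(-26)) = 4534577218/2687822865 - 1*3 = 4534577218/2687822865 - 3 = -3528891377/2687822865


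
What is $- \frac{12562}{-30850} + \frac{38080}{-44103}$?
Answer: $- \frac{310373057}{680288775} \approx -0.45624$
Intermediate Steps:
$- \frac{12562}{-30850} + \frac{38080}{-44103} = \left(-12562\right) \left(- \frac{1}{30850}\right) + 38080 \left(- \frac{1}{44103}\right) = \frac{6281}{15425} - \frac{38080}{44103} = - \frac{310373057}{680288775}$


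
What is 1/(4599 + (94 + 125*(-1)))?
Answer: 1/4568 ≈ 0.00021891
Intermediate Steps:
1/(4599 + (94 + 125*(-1))) = 1/(4599 + (94 - 125)) = 1/(4599 - 31) = 1/4568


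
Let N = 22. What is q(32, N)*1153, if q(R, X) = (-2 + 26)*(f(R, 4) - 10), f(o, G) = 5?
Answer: -138360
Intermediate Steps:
q(R, X) = -120 (q(R, X) = (-2 + 26)*(5 - 10) = 24*(-5) = -120)
q(32, N)*1153 = -120*1153 = -138360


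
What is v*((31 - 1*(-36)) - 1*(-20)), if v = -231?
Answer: -20097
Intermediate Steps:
v*((31 - 1*(-36)) - 1*(-20)) = -231*((31 - 1*(-36)) - 1*(-20)) = -231*((31 + 36) + 20) = -231*(67 + 20) = -231*87 = -20097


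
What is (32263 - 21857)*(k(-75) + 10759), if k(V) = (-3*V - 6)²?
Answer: 611040320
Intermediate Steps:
k(V) = (-6 - 3*V)²
(32263 - 21857)*(k(-75) + 10759) = (32263 - 21857)*(9*(2 - 75)² + 10759) = 10406*(9*(-73)² + 10759) = 10406*(9*5329 + 10759) = 10406*(47961 + 10759) = 10406*58720 = 611040320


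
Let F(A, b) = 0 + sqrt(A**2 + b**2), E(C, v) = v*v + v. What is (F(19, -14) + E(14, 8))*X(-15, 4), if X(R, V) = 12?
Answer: 864 + 12*sqrt(557) ≈ 1147.2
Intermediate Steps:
E(C, v) = v + v**2 (E(C, v) = v**2 + v = v + v**2)
F(A, b) = sqrt(A**2 + b**2)
(F(19, -14) + E(14, 8))*X(-15, 4) = (sqrt(19**2 + (-14)**2) + 8*(1 + 8))*12 = (sqrt(361 + 196) + 8*9)*12 = (sqrt(557) + 72)*12 = (72 + sqrt(557))*12 = 864 + 12*sqrt(557)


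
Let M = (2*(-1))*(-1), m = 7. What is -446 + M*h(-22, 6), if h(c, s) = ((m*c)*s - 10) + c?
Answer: -2358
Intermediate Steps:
M = 2 (M = -2*(-1) = 2)
h(c, s) = -10 + c + 7*c*s (h(c, s) = ((7*c)*s - 10) + c = (7*c*s - 10) + c = (-10 + 7*c*s) + c = -10 + c + 7*c*s)
-446 + M*h(-22, 6) = -446 + 2*(-10 - 22 + 7*(-22)*6) = -446 + 2*(-10 - 22 - 924) = -446 + 2*(-956) = -446 - 1912 = -2358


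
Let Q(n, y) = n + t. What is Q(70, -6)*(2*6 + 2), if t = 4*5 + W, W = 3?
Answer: 1302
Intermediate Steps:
t = 23 (t = 4*5 + 3 = 20 + 3 = 23)
Q(n, y) = 23 + n (Q(n, y) = n + 23 = 23 + n)
Q(70, -6)*(2*6 + 2) = (23 + 70)*(2*6 + 2) = 93*(12 + 2) = 93*14 = 1302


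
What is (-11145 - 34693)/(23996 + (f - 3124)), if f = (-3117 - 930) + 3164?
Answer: -45838/19989 ≈ -2.2932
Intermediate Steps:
f = -883 (f = -4047 + 3164 = -883)
(-11145 - 34693)/(23996 + (f - 3124)) = (-11145 - 34693)/(23996 + (-883 - 3124)) = -45838/(23996 - 4007) = -45838/19989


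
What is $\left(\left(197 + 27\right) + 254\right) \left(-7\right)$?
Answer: $-3346$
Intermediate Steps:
$\left(\left(197 + 27\right) + 254\right) \left(-7\right) = \left(224 + 254\right) \left(-7\right) = 478 \left(-7\right) = -3346$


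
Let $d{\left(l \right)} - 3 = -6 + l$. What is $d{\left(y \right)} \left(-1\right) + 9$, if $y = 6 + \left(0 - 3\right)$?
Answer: $9$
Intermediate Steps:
$y = 3$ ($y = 6 + \left(0 - 3\right) = 6 - 3 = 3$)
$d{\left(l \right)} = -3 + l$ ($d{\left(l \right)} = 3 + \left(-6 + l\right) = -3 + l$)
$d{\left(y \right)} \left(-1\right) + 9 = \left(-3 + 3\right) \left(-1\right) + 9 = 0 \left(-1\right) + 9 = 0 + 9 = 9$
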